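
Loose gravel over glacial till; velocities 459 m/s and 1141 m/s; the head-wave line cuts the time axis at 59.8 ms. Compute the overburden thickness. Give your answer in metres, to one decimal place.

15.0 m

h = tᵢ·V₁·V₂ / (2·√(V₂²−V₁²)).
√(V₂²−V₁²) = √(1141² − 459²) = 1044.6 m/s.
h = 0.0598 s × 459 × 1141 / (2 × 1044.6) = 14.99 m.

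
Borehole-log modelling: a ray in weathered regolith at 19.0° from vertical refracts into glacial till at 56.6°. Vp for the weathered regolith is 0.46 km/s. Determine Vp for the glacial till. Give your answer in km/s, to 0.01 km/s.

1.18 km/s

sin 19.0° = 0.3256; sin 56.6° = 0.8348.
V₂ = V₁·(sin θ₂/sin θ₁) = 0.46·(0.8348/0.3256) = 1.18 km/s.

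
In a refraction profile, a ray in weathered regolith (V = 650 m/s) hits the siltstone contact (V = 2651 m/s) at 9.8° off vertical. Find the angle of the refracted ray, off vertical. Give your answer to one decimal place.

44.0°

Snell's law: sin θ₂ = (V₂/V₁)·sin θ₁ = (2651/650)·sin 9.8° = 0.6942.
θ₂ = arcsin 0.6942 = 43.96° from the normal.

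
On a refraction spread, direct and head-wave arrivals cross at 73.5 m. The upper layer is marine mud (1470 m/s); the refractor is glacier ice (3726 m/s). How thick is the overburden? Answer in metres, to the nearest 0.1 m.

x_cross = 2h·√((V₂+V₁)/(V₂−V₁)) → h = x_cross / (2·√((V₂+V₁)/(V₂−V₁))).
√((V₂+V₁)/(V₂−V₁)) = √((3726+1470)/(3726−1470)) = 1.5176.
h = 73.5 / (2·1.5176) = 24.22 m.

24.2 m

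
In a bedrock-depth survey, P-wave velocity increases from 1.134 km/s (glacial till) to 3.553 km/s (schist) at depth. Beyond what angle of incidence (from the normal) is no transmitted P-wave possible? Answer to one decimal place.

At critical incidence the refracted ray runs along the interface (θ₂ = 90°), so sin θ_c = V₁/V₂.
θ_c = arcsin(1.134/3.553) = arcsin 0.3192 = 18.61°.

18.6°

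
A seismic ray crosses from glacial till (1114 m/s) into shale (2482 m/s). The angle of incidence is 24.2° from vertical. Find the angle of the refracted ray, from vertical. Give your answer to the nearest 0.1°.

sin θ₁/V₁ = sin θ₂/V₂ ⇒ sin θ₂ = 2482·sin 24.2°/1114 = 2482·0.4099/1114 = 0.9133.
θ₂ = sin⁻¹(0.9133) = 65.97° (from vertical).

66.0°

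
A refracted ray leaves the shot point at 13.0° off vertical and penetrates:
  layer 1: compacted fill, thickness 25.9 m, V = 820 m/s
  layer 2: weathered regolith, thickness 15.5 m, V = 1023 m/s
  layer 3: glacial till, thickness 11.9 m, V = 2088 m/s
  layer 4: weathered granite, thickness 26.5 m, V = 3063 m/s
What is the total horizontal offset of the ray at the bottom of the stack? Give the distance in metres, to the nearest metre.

Apply Snell's law at each interface; in layer i the horizontal offset is hᵢ·tan θᵢ.
Layer 1: θ = 13.00°; offset = 25.9·tan 13.00° = 5.979 m.
Layer 2: sin θ = 1023·sin 13.0°/820 = 0.2806, θ = 16.30°; offset = 15.5·tan 16.30° = 4.532 m.
Layer 3: sin θ = 2088·sin 13.0°/820 = 0.5728, θ = 34.95°; offset = 11.9·tan 34.95° = 8.316 m.
Layer 4: sin θ = 3063·sin 13.0°/820 = 0.8403, θ = 57.17°; offset = 26.5·tan 57.17° = 41.071 m.
Total horizontal offset = 59.899 m.

60 m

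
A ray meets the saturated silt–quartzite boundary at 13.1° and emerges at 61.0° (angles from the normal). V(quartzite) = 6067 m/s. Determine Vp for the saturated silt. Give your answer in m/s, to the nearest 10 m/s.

sin 13.1° = 0.2267; sin 61.0° = 0.8746.
V₁ = V₂·(sin θ₁/sin θ₂) = 6067·(0.2267/0.8746) = 1572.22 m/s.

1570 m/s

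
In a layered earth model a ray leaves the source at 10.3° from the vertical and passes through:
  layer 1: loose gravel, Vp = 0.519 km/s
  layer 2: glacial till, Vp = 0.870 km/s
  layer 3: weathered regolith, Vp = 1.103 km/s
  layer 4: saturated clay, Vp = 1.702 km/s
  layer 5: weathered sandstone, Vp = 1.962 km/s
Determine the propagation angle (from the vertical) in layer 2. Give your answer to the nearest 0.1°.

17.4°

Snell's law across each interface conserves sin θ / V, so sin θ_2 = V_2·sin θ₁/V₁.
sin θ_2 = 0.870 × sin 10.3° / 0.519 = 0.2997.
θ_2 = 17.44° from the vertical.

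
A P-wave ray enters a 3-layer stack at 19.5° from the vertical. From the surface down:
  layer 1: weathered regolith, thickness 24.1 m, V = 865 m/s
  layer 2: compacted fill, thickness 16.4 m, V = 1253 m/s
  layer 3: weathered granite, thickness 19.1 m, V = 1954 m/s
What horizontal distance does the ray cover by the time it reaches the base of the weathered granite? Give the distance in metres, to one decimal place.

39.5 m

Apply Snell's law at each interface; in layer i the horizontal offset is hᵢ·tan θᵢ.
Layer 1: θ = 19.50°; offset = 24.1·tan 19.50° = 8.534 m.
Layer 2: sin θ = 1253·sin 19.5°/865 = 0.4835, θ = 28.92°; offset = 16.4·tan 28.92° = 9.060 m.
Layer 3: sin θ = 1954·sin 19.5°/865 = 0.7541, θ = 48.94°; offset = 19.1·tan 48.94° = 21.928 m.
Σ offsets = 39.522 m.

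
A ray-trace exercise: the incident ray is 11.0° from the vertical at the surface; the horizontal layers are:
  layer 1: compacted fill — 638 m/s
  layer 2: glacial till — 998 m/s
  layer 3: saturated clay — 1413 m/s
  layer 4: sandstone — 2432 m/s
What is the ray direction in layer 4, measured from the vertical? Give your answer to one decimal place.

46.7°

Ray parameter p = sin 11.0° / 638 = 2.9907e-04 s/m.
sin θ_4 = p·V_4 = 2.9907e-04 × 2432 = 0.7273.
θ_4 = 46.66° from the vertical.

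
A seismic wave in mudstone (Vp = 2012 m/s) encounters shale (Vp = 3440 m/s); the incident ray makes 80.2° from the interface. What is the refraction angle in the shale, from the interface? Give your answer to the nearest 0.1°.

73.1°

Angle from the normal: 90° − 80.2° = 9.8°.
Snell's law: sin θ₂ = (V₂/V₁)·sin θ₁ = (3440/2012)·sin 9.8° = 0.2910.
θ₂ = sin⁻¹(0.2910) = 16.92° (from vertical).
From the interface: 90° − 16.92° = 73.08°.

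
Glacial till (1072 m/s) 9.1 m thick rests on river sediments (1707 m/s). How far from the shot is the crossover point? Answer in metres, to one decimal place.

38.1 m

θ_c = arcsin(1072/1707) = 38.90°, so cos θ_c = 0.7782 and tᵢ = 2h cos θ_c/V₁ = 0.0132 s.
At crossover x/V₁ = x/V₂ + tᵢ ⇒ x = tᵢ/(1/V₁ − 1/V₂) = 0.01321/(9.3284e-04 − 5.8582e-04) = 38.07 m.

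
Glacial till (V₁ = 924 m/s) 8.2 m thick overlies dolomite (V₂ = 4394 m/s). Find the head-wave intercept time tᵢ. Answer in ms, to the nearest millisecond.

17 ms

tᵢ = 2h·√(V₂²−V₁²)/(V₁V₂).
√(V₂²−V₁²) = √(4394²−924²) = 4295.7 m/s.
tᵢ = 2·8.2·4295.7/(924·4394) = 0.01735 s.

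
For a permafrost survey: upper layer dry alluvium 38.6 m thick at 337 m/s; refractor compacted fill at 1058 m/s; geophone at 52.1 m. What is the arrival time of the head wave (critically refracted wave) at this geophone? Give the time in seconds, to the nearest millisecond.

t = x/V₂ + 2h·√(V₂²−V₁²)/(V₁V₂).
√(V₂²−V₁²) = √(1058²−337²) = 1002.9 m/s; delay term = 2·38.6·1002.9/(337·1058) = 0.21715 s.
t = 52.1/1058 + 0.21715 = 0.26639 s.

0.266 s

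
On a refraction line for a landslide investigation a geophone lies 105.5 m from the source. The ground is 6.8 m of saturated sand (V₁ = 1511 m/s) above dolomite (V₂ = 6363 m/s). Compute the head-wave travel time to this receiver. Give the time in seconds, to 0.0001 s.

t = x/V₂ + 2h·√(V₂²−V₁²)/(V₁V₂).
√(V₂²−V₁²) = √(6363²−1511²) = 6181.0 m/s; delay term = 2·6.8·6181.0/(1511·6363) = 0.00874 s.
t = 105.5/6363 + 0.00874 = 0.02532 s.

0.0253 s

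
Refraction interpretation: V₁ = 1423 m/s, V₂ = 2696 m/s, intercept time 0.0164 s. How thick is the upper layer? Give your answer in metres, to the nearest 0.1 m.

θ_c = arcsin(1423/2696) = 31.86°; cos θ_c = 0.8494.
tᵢ = 2h cos θ_c/V₁ ⇒ h = tᵢ·V₁/(2 cos θ_c) = 0.0164·1423/(2·0.8494) = 13.74 m.

13.7 m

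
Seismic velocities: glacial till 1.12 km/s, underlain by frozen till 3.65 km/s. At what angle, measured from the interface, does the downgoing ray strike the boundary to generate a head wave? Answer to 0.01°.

72.13°

Critical incidence: sin θ_c = V₁/V₂ = 1.12/3.65 = 0.3068.
θ_c = arcsin 0.3068 = 17.87°.
Measured from the interface: 90° − 17.87° = 72.13°.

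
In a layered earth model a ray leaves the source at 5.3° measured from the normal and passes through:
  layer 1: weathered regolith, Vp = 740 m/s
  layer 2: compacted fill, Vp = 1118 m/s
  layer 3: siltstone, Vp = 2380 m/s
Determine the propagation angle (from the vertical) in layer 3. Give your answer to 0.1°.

17.3°

Ray parameter p = sin 5.3° / 740 = 1.2483e-04 s/m.
sin θ_3 = p·V_3 = 1.2483e-04 × 2380 = 0.2971.
θ_3 = arcsin 0.2971 = 17.28°.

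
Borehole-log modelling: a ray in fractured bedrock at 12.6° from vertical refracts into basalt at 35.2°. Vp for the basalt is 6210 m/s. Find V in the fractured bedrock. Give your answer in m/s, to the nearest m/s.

2350 m/s

sin 12.6° = 0.2181; sin 35.2° = 0.5764.
V₁ = V₂·(sin θ₁/sin θ₂) = 6210·(0.2181/0.5764) = 2350.09 m/s.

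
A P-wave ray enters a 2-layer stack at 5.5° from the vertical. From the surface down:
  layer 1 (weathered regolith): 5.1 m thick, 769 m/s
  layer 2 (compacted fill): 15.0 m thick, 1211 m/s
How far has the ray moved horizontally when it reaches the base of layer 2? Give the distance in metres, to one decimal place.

p = sin θ₁/V₁ = sin 5.5°/769 = 1.2464e-04 s/m is conserved through the stack.
Layer 1: θ = 5.50°; offset = 5.1·tan 5.50° = 0.491 m.
Layer 2: sin θ = p·1211 = 0.1509 → θ = 8.68°; offset = 15.0·tan 8.68° = 2.290 m.
Total horizontal offset = 2.781 m.

2.8 m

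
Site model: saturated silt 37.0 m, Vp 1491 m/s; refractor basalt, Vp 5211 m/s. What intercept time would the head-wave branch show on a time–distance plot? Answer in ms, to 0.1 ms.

tᵢ = 2h·√(V₂²−V₁²)/(V₁V₂).
√(V₂²−V₁²) = √(5211²−1491²) = 4993.1 m/s.
tᵢ = 2·37.0·4993.1/(1491·5211) = 0.04756 s.

47.6 ms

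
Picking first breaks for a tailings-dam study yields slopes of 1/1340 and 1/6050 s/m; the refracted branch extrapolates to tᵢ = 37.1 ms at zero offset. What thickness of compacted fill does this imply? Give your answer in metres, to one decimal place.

25.5 m

h = tᵢ·V₁·V₂ / (2·√(V₂²−V₁²)).
√(V₂²−V₁²) = √(6050² − 1340²) = 5899.7 m/s.
h = 0.0371 s × 1340 × 6050 / (2 × 5899.7) = 25.49 m.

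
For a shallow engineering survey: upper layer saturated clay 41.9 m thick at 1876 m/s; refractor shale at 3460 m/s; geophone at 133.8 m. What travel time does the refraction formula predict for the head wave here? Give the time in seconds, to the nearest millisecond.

t = x/V₂ + 2h·√(V₂²−V₁²)/(V₁V₂).
√(V₂²−V₁²) = √(3460²−1876²) = 2907.3 m/s; delay term = 2·41.9·2907.3/(1876·3460) = 0.03753 s.
t = 133.8/3460 + 0.03753 = 0.07620 s.

0.076 s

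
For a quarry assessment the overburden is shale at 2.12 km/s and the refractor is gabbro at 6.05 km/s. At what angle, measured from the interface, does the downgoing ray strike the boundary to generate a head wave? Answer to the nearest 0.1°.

69.5°

At critical incidence the refracted ray runs along the interface (θ₂ = 90°), so sin θ_c = V₁/V₂.
θ_c = arcsin(2.12/6.05) = arcsin 0.3504 = 20.51°.
Measured from the interface: 90° − 20.51° = 69.49°.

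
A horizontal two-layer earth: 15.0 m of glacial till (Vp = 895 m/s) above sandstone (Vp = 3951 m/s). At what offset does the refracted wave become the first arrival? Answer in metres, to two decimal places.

x_cross = 2h·√((V₂+V₁)/(V₂−V₁)).
(V₂+V₁)/(V₂−V₁) = (3951+895)/(3951−895) = 1.5857; √ = 1.2593.
x_cross = 2·15.0·1.2593 = 37.78 m.

37.78 m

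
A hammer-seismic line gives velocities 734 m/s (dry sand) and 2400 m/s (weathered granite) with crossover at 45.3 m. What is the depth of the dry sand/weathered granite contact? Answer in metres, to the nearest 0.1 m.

16.5 m

h = (x_cross/2)·√((V₂−V₁)/(V₂+V₁)).
(V₂−V₁)/(V₂+V₁) = (2400−734)/(2400+734) = 0.5316; √ = 0.7291.
h = (45.3/2)·0.7291 = 16.51 m.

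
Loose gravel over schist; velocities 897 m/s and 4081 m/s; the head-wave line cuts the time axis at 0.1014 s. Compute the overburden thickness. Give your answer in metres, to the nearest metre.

θ_c = arcsin(897/4081) = 12.70°; cos θ_c = 0.9755.
tᵢ = 2h cos θ_c/V₁ ⇒ h = tᵢ·V₁/(2 cos θ_c) = 0.1014·897/(2·0.9755) = 46.62 m.

47 m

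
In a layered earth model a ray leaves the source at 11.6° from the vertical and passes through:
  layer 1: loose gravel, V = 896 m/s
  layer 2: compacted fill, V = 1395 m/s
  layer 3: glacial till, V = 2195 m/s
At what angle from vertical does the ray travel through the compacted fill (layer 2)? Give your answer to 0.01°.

18.24°

Ray parameter p = sin 11.6° / 896 = 2.2442e-04 s/m.
sin θ_2 = p·V_2 = 2.2442e-04 × 1395 = 0.3131.
θ_2 = arcsin 0.3131 = 18.24°.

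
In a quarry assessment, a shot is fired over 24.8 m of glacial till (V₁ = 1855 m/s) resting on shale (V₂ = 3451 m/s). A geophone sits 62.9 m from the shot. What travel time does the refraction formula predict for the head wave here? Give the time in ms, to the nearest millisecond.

θ_c = arcsin(V₁/V₂) = arcsin(1855/3451) = 32.52°, cos θ_c = 0.8432.
Intercept time tᵢ = 2h cos θ_c / V₁ = 2·24.8·0.8432/1855 = 0.02255 s.
t = x/V₂ + tᵢ = 62.9/3451 + 0.02255 = 0.04077 s.

41 ms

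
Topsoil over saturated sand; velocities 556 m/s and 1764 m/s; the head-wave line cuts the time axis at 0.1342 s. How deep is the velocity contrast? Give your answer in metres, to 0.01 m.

39.31 m

h = tᵢ·V₁·V₂ / (2·√(V₂²−V₁²)).
√(V₂²−V₁²) = √(1764² − 556²) = 1674.1 m/s.
h = 0.1342 s × 556 × 1764 / (2 × 1674.1) = 39.31 m.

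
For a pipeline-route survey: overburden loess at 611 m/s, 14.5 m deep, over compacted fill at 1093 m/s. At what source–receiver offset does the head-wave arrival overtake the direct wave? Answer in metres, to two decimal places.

x_cross = 2h·√((V₂+V₁)/(V₂−V₁)).
(V₂+V₁)/(V₂−V₁) = (1093+611)/(1093−611) = 3.5353; √ = 1.8802.
x_cross = 2·14.5·1.8802 = 54.53 m.

54.53 m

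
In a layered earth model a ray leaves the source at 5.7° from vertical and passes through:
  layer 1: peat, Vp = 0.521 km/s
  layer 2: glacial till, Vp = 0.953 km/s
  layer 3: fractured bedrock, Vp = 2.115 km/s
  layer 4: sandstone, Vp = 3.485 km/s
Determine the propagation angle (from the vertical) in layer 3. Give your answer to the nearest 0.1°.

Ray parameter p = sin 5.7° / 0.521 = 1.9063e-01 s/km.
sin θ_3 = p·V_3 = 1.9063e-01 × 2.115 = 0.4032.
θ_3 = 23.78° from the vertical.

23.8°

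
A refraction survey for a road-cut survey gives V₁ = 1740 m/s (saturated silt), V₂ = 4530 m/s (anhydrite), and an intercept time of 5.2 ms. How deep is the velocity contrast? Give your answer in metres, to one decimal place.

θ_c = arcsin(1740/4530) = 22.59°; cos θ_c = 0.9233.
tᵢ = 2h cos θ_c/V₁ ⇒ h = tᵢ·V₁/(2 cos θ_c) = 0.0052·1740/(2·0.9233) = 4.90 m.

4.9 m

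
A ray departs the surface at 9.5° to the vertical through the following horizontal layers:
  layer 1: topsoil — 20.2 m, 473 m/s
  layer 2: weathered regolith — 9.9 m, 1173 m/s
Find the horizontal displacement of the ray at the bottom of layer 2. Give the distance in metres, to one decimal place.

7.8 m

p = sin θ₁/V₁ = sin 9.5°/473 = 3.4894e-04 s/m is conserved through the stack.
Layer 1: θ = 9.50°; offset = 20.2·tan 9.50° = 3.380 m.
Layer 2: sin θ = p·1173 = 0.4093 → θ = 24.16°; offset = 9.9·tan 24.16° = 4.441 m.
Summing the layer offsets gives 7.821 m.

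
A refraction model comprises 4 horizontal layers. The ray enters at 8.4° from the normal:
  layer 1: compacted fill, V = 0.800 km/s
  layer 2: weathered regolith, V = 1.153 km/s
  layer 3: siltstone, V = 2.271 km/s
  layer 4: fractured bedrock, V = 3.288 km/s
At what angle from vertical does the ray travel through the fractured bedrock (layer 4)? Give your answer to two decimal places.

36.90°

Snell's law across each interface conserves sin θ / V, so sin θ_4 = V_4·sin θ₁/V₁.
sin θ_4 = 3.288 × sin 8.4° / 0.800 = 0.6004.
θ_4 = arcsin 0.6004 = 36.90°.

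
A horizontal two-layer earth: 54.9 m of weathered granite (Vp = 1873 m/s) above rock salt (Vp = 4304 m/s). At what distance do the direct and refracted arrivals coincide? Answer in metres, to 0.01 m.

175.02 m

x_cross = 2h·√((V₂+V₁)/(V₂−V₁)).
(V₂+V₁)/(V₂−V₁) = (4304+1873)/(4304−1873) = 2.5409; √ = 1.5940.
x_cross = 2·54.9·1.5940 = 175.02 m.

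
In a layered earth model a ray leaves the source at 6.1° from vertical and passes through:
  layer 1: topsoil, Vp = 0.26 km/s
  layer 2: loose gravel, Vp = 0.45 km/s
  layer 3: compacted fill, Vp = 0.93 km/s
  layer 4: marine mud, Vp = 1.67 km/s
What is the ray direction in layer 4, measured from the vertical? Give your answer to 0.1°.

Snell's law across each interface conserves sin θ / V, so sin θ_4 = V_4·sin θ₁/V₁.
sin θ_4 = 1.67 × sin 6.1° / 0.26 = 0.6825.
θ_4 = 43.04° from the vertical.

43.0°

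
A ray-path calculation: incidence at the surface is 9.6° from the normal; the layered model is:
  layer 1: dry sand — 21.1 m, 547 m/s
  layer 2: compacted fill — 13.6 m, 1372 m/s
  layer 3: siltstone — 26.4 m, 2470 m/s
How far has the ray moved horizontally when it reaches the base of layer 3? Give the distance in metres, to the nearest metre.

40 m

p = sin θ₁/V₁ = sin 9.6°/547 = 3.0488e-04 s/m is conserved through the stack.
Layer 1: θ = 9.60°; offset = 21.1·tan 9.60° = 3.569 m.
Layer 2: sin θ = p·1372 = 0.4183 → θ = 24.73°; offset = 13.6·tan 24.73° = 6.263 m.
Layer 3: sin θ = p·2470 = 0.7531 → θ = 48.86°; offset = 26.4·tan 48.86° = 30.215 m.
Σ offsets = 40.047 m.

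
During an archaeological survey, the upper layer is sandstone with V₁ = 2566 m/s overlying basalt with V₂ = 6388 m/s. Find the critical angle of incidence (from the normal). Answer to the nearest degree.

At critical incidence the refracted ray runs along the interface (θ₂ = 90°), so sin θ_c = V₁/V₂.
θ_c = arcsin(2566/6388) = arcsin 0.4017 = 23.68°.

24°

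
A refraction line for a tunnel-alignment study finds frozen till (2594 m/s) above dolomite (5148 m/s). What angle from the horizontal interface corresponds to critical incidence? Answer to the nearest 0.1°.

Critical incidence: sin θ_c = V₁/V₂ = 2594/5148 = 0.5039.
θ_c = arcsin 0.5039 = 30.26°.
Measured from the interface: 90° − 30.26° = 59.74°.

59.7°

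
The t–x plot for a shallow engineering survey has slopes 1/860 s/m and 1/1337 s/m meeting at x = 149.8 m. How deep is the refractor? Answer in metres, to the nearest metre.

x_cross = 2h·√((V₂+V₁)/(V₂−V₁)) → h = x_cross / (2·√((V₂+V₁)/(V₂−V₁))).
√((V₂+V₁)/(V₂−V₁)) = √((1337+860)/(1337−860)) = 2.1461.
h = 149.8 / (2·2.1461) = 34.90 m.

35 m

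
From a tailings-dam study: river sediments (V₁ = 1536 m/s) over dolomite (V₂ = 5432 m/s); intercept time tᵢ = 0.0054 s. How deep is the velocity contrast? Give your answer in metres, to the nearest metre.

θ_c = arcsin(1536/5432) = 16.43°; cos θ_c = 0.9592.
tᵢ = 2h cos θ_c/V₁ ⇒ h = tᵢ·V₁/(2 cos θ_c) = 0.0054·1536/(2·0.9592) = 4.32 m.

4 m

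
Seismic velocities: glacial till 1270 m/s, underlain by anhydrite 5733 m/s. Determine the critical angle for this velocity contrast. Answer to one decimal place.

12.8°

At critical incidence the refracted ray runs along the interface (θ₂ = 90°), so sin θ_c = V₁/V₂.
θ_c = arcsin(1270/5733) = arcsin 0.2215 = 12.80°.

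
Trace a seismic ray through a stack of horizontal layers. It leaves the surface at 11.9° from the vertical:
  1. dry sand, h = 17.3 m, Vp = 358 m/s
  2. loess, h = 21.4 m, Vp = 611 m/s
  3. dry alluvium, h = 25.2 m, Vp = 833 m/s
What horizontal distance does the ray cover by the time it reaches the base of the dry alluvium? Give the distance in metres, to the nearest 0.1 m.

Ray parameter p = sin 11.9° / 358 m/s = 5.7599e-04 s/m.
Layer 1: θ = 11.90°; offset = 17.3·tan 11.90° = 3.646 m.
Layer 2: sin θ = p·611 = 0.3519 → θ = 20.61°; offset = 21.4·tan 20.61° = 8.046 m.
Layer 3: sin θ = p·833 = 0.4798 → θ = 28.67°; offset = 25.2·tan 28.67° = 13.781 m.
Summing the layer offsets gives 25.472 m.

25.5 m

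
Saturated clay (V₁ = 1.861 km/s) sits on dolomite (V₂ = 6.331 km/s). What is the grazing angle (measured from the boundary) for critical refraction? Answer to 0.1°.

72.9°

Critical incidence: sin θ_c = V₁/V₂ = 1.861/6.331 = 0.2940.
θ_c = arcsin 0.2940 = 17.09°.
Measured from the interface: 90° − 17.09° = 72.91°.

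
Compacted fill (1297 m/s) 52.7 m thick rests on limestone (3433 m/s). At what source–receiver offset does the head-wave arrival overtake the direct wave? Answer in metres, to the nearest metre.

θ_c = arcsin(1297/3433) = 22.20°, so cos θ_c = 0.9259 and tᵢ = 2h cos θ_c/V₁ = 0.0752 s.
At crossover x/V₁ = x/V₂ + tᵢ ⇒ x = tᵢ/(1/V₁ − 1/V₂) = 0.07524/(7.7101e-04 − 2.9129e-04) = 156.84 m.

157 m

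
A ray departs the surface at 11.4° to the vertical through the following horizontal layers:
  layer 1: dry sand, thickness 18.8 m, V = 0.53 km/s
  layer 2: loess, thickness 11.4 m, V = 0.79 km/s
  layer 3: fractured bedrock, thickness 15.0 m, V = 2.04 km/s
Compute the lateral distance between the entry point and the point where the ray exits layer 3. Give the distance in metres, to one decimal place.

24.9 m

p = sin θ₁/V₁ = sin 11.4°/0.53 = 3.7294e-01 s/km is conserved through the stack.
Layer 1: θ = 11.40°; offset = 18.8·tan 11.40° = 3.791 m.
Layer 2: sin θ = p·0.79 = 0.2946 → θ = 17.13°; offset = 11.4·tan 17.13° = 3.515 m.
Layer 3: sin θ = p·2.04 = 0.7608 → θ = 49.53°; offset = 15.0·tan 49.53° = 17.584 m.
Summing the layer offsets gives 24.889 m.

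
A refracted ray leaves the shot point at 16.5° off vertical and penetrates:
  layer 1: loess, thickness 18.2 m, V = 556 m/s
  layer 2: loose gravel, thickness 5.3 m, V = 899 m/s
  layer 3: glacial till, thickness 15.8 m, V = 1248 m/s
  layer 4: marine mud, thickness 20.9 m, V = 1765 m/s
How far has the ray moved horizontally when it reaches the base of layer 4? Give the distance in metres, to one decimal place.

Apply Snell's law at each interface; in layer i the horizontal offset is hᵢ·tan θᵢ.
Layer 1: θ = 16.50°; offset = 18.2·tan 16.50° = 5.391 m.
Layer 2: sin θ = 899·sin 16.5°/556 = 0.4592, θ = 27.34°; offset = 5.3·tan 27.34° = 2.740 m.
Layer 3: sin θ = 1248·sin 16.5°/556 = 0.6375, θ = 39.61°; offset = 15.8·tan 39.61° = 13.074 m.
Layer 4: sin θ = 1765·sin 16.5°/556 = 0.9016, θ = 64.37°; offset = 20.9·tan 64.37° = 43.560 m.
Summing the layer offsets gives 64.765 m.

64.8 m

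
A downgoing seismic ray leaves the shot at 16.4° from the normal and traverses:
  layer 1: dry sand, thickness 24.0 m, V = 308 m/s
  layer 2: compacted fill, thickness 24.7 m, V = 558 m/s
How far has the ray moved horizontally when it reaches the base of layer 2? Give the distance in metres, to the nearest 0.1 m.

p = sin θ₁/V₁ = sin 16.4°/308 = 9.1669e-04 s/m is conserved through the stack.
Layer 1: θ = 16.40°; offset = 24.0·tan 16.40° = 7.064 m.
Layer 2: sin θ = p·558 = 0.5115 → θ = 30.76°; offset = 24.7·tan 30.76° = 14.704 m.
Σ offsets = 21.767 m.

21.8 m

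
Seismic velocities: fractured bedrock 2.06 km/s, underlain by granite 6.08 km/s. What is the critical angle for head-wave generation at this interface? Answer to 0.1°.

At critical incidence the refracted ray runs along the interface (θ₂ = 90°), so sin θ_c = V₁/V₂.
θ_c = arcsin(2.06/6.08) = arcsin 0.3388 = 19.80°.

19.8°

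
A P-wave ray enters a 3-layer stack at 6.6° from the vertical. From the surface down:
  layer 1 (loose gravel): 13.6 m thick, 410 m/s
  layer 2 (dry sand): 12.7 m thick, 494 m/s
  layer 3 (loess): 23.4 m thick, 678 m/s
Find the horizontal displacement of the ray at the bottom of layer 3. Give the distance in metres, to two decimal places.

7.88 m

p = sin θ₁/V₁ = sin 6.6°/410 = 2.8033e-04 s/m is conserved through the stack.
Layer 1: θ = 6.60°; offset = 13.6·tan 6.60° = 1.5736 m.
Layer 2: sin θ = p·494 = 0.1385 → θ = 7.96°; offset = 12.7·tan 7.96° = 1.7759 m.
Layer 3: sin θ = p·678 = 0.1901 → θ = 10.96°; offset = 23.4·tan 10.96° = 4.5301 m.
Σ offsets = 7.8796 m.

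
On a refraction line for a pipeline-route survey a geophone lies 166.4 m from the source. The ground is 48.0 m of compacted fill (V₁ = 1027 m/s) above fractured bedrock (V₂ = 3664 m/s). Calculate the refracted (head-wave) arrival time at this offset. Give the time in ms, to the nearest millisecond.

135 ms

t = x/V₂ + 2h·√(V₂²−V₁²)/(V₁V₂).
√(V₂²−V₁²) = √(3664²−1027²) = 3517.1 m/s; delay term = 2·48.0·3517.1/(1027·3664) = 0.08973 s.
t = 166.4/3664 + 0.08973 = 0.13514 s.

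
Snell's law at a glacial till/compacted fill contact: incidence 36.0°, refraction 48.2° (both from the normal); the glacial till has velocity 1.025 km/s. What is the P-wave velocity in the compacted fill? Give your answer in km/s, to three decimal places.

1.300 km/s

sin 36.0° = 0.5878; sin 48.2° = 0.7455.
V₂ = V₁·(sin θ₂/sin θ₁) = 1.025·(0.7455/0.5878) = 1.300 km/s.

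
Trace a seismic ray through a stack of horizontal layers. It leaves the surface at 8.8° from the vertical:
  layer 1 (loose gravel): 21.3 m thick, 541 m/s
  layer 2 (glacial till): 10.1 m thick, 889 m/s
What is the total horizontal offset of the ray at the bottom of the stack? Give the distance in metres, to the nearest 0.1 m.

5.9 m

Apply Snell's law at each interface; in layer i the horizontal offset is hᵢ·tan θᵢ.
Layer 1: θ = 8.80°; offset = 21.3·tan 8.80° = 3.297 m.
Layer 2: sin θ = 889·sin 8.8°/541 = 0.2514, θ = 14.56°; offset = 10.1·tan 14.56° = 2.623 m.
Σ offsets = 5.921 m.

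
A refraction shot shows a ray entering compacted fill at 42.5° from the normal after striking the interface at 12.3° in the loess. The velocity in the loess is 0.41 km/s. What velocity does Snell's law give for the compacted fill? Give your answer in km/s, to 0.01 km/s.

1.30 km/s

sin 12.3° = 0.2130; sin 42.5° = 0.6756.
V₂ = V₁·(sin θ₂/sin θ₁) = 0.41·(0.6756/0.2130) = 1.30 km/s.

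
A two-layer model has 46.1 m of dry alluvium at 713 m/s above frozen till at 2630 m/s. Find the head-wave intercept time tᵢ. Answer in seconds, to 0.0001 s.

0.1245 s

θ_c = arcsin(V₁/V₂) = arcsin(713/2630) = 15.73°; cos θ_c = 0.9626.
tᵢ = 2h·cos θ_c / V₁ = 2·46.1·0.9626 / 713 = 0.12447 s.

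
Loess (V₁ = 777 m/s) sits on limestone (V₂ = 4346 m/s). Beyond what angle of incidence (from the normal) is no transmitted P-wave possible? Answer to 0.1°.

At critical incidence the refracted ray runs along the interface (θ₂ = 90°), so sin θ_c = V₁/V₂.
θ_c = arcsin(777/4346) = arcsin 0.1788 = 10.30°.

10.3°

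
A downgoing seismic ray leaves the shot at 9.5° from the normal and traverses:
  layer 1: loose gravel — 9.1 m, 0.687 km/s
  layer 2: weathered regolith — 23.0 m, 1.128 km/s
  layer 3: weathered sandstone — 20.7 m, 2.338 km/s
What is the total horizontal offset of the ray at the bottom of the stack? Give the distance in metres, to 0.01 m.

22.05 m

Ray parameter p = sin 9.5° / 0.687 km/s = 2.4024e-01 s/km.
Layer 1: θ = 9.50°; offset = 9.1·tan 9.50° = 1.5228 m.
Layer 2: sin θ = p·1.128 = 0.2710 → θ = 15.72°; offset = 23.0·tan 15.72° = 6.4752 m.
Layer 3: sin θ = p·2.338 = 0.5617 → θ = 34.17°; offset = 20.7·tan 34.17° = 14.0533 m.
Summing the layer offsets gives 22.0513 m.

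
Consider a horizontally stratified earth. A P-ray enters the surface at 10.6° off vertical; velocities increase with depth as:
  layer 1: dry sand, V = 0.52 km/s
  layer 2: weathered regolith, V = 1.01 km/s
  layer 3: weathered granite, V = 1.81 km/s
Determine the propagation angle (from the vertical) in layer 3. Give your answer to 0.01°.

Ray parameter p = sin 10.6° / 0.52 = 3.5375e-01 s/km.
sin θ_3 = p·V_3 = 3.5375e-01 × 1.81 = 0.6403.
θ_3 = arcsin 0.6403 = 39.81°.

39.81°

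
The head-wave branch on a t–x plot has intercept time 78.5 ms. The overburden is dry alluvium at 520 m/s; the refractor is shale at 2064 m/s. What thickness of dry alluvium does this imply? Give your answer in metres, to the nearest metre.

θ_c = arcsin(520/2064) = 14.59°; cos θ_c = 0.9677.
tᵢ = 2h cos θ_c/V₁ ⇒ h = tᵢ·V₁/(2 cos θ_c) = 0.0785·520/(2·0.9677) = 21.09 m.

21 m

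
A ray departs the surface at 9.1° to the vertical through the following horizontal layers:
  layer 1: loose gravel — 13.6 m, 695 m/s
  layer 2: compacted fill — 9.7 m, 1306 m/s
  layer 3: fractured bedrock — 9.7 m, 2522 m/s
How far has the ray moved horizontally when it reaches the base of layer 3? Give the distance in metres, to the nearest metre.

12 m

Apply Snell's law at each interface; in layer i the horizontal offset is hᵢ·tan θᵢ.
Layer 1: θ = 9.10°; offset = 13.6·tan 9.10° = 2.178 m.
Layer 2: sin θ = 1306·sin 9.1°/695 = 0.2972, θ = 17.29°; offset = 9.7·tan 17.29° = 3.019 m.
Layer 3: sin θ = 2522·sin 9.1°/695 = 0.5739, θ = 35.02°; offset = 9.7·tan 35.02° = 6.798 m.
Summing the layer offsets gives 11.996 m.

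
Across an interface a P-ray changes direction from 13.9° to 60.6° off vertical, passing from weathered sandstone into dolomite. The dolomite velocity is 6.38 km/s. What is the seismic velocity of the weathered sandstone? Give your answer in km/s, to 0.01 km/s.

sin 13.9° = 0.2402; sin 60.6° = 0.8712.
V₁ = V₂·(sin θ₁/sin θ₂) = 6.38·(0.2402/0.8712) = 1.76 km/s.

1.76 km/s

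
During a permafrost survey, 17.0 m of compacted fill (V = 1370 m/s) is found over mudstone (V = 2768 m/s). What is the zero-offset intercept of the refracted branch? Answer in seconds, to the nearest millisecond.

0.022 s

tᵢ = 2h·√(V₂²−V₁²)/(V₁V₂).
√(V₂²−V₁²) = √(2768²−1370²) = 2405.2 m/s.
tᵢ = 2·17.0·2405.2/(1370·2768) = 0.02156 s.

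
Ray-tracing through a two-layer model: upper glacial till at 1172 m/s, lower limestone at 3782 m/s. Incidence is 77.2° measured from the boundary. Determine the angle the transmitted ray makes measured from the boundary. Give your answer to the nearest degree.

Angle from the normal: 90° − 77.2° = 12.8°.
Snell's law: sin θ₂ = (V₂/V₁)·sin θ₁ = (3782/1172)·sin 12.8° = 0.7149.
θ₂ = arcsin 0.7149 = 45.64° from the normal.
From the interface: 90° − 45.64° = 44.36°.

44°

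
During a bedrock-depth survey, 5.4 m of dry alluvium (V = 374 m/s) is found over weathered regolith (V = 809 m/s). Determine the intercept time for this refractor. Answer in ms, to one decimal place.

θ_c = arcsin(V₁/V₂) = arcsin(374/809) = 27.54°; cos θ_c = 0.8867.
tᵢ = 2h·cos θ_c / V₁ = 2·5.4·0.8867 / 374 = 0.02561 s.

25.6 ms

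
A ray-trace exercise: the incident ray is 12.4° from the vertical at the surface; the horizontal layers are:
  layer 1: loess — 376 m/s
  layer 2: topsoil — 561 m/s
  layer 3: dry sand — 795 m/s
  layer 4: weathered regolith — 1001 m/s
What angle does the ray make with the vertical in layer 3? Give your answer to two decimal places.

27.00°

Snell's law across each interface conserves sin θ / V, so sin θ_3 = V_3·sin θ₁/V₁.
sin θ_3 = 795 × sin 12.4° / 376 = 0.4540.
θ_3 = arcsin 0.4540 = 27.00°.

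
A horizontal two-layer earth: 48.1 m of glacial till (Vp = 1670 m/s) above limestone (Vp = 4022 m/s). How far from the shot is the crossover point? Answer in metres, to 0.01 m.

149.65 m

θ_c = arcsin(1670/4022) = 24.53°, so cos θ_c = 0.9097 and tᵢ = 2h cos θ_c/V₁ = 0.0524 s.
At crossover x/V₁ = x/V₂ + tᵢ ⇒ x = tᵢ/(1/V₁ − 1/V₂) = 0.05240/(5.9880e-04 − 2.4863e-04) = 149.65 m.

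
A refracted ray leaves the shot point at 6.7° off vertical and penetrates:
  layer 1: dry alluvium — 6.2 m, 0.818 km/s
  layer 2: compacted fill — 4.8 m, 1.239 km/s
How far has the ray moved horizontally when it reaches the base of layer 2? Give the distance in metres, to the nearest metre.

2 m

Ray parameter p = sin 6.7° / 0.818 km/s = 1.4263e-01 s/km.
Layer 1: θ = 6.70°; offset = 6.2·tan 6.70° = 0.728 m.
Layer 2: sin θ = p·1.239 = 0.1767 → θ = 10.18°; offset = 4.8·tan 10.18° = 0.862 m.
Total horizontal offset = 1.590 m.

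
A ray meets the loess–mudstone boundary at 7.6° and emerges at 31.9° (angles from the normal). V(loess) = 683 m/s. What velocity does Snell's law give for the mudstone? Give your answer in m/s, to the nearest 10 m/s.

sin 7.6° = 0.1323; sin 31.9° = 0.5284.
V₂ = V₁·(sin θ₂/sin θ₁) = 683·(0.5284/0.1323) = 2728.97 m/s.

2730 m/s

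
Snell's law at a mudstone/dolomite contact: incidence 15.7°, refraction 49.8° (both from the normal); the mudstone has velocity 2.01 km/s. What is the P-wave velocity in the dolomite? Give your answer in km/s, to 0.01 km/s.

sin 15.7° = 0.2706; sin 49.8° = 0.7638.
V₂ = V₁·(sin θ₂/sin θ₁) = 2.01·(0.7638/0.2706) = 5.67 km/s.

5.67 km/s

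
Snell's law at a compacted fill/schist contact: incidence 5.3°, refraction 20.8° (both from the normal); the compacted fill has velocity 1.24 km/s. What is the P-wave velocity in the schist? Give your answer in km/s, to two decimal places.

sin 5.3° = 0.0924; sin 20.8° = 0.3551.
V₂ = V₁·(sin θ₂/sin θ₁) = 1.24·(0.3551/0.0924) = 4.77 km/s.

4.77 km/s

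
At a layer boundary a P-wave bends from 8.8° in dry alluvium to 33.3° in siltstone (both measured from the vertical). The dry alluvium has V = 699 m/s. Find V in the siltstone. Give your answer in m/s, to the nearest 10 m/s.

sin 8.8° = 0.1530; sin 33.3° = 0.5490.
V₂ = V₁·(sin θ₂/sin θ₁) = 699·(0.5490/0.1530) = 2508.51 m/s.

2510 m/s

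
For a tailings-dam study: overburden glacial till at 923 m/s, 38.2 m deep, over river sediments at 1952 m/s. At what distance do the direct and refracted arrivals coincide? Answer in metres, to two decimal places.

θ_c = arcsin(923/1952) = 28.22°, so cos θ_c = 0.8811 and tᵢ = 2h cos θ_c/V₁ = 0.0729 s.
At crossover x/V₁ = x/V₂ + tᵢ ⇒ x = tᵢ/(1/V₁ − 1/V₂) = 0.07294/(1.0834e-03 − 5.1230e-04) = 127.70 m.

127.70 m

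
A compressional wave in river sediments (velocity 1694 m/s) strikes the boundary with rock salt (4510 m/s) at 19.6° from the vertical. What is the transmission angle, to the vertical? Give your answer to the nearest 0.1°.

63.3°

sin θ₁/V₁ = sin θ₂/V₂ ⇒ sin θ₂ = 4510·sin 19.6°/1694 = 4510·0.3355/1694 = 0.8931.
θ₂ = sin⁻¹(0.8931) = 63.26° (from vertical).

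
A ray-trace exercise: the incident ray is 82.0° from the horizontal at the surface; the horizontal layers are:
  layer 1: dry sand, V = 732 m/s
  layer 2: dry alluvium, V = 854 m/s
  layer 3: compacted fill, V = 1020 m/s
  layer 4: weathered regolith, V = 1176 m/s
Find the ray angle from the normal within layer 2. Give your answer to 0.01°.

From the normal: θ₁ = 90° − 82.0° = 8.0°.
Snell's law across each interface conserves sin θ / V, so sin θ_2 = V_2·sin θ₁/V₁.
sin θ_2 = 854 × sin 8.0° / 732 = 0.1624.
θ_2 = 9.34° from the vertical.

9.34°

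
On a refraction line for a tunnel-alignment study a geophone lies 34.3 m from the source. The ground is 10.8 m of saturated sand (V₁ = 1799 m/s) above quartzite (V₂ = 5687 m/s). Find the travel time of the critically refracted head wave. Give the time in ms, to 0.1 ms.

17.4 ms

t = x/V₂ + 2h·√(V₂²−V₁²)/(V₁V₂).
√(V₂²−V₁²) = √(5687²−1799²) = 5395.0 m/s; delay term = 2·10.8·5395.0/(1799·5687) = 0.01139 s.
t = 34.3/5687 + 0.01139 = 0.01742 s.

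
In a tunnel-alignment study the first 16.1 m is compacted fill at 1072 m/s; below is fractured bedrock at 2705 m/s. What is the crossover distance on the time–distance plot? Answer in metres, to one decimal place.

θ_c = arcsin(1072/2705) = 23.35°, so cos θ_c = 0.9181 and tᵢ = 2h cos θ_c/V₁ = 0.0276 s.
At crossover x/V₁ = x/V₂ + tᵢ ⇒ x = tᵢ/(1/V₁ − 1/V₂) = 0.02758/(9.3284e-04 − 3.6969e-04) = 48.97 m.

49.0 m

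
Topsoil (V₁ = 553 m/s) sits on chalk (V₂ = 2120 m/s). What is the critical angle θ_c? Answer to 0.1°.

15.1°

At critical incidence the refracted ray runs along the interface (θ₂ = 90°), so sin θ_c = V₁/V₂.
θ_c = arcsin(553/2120) = arcsin 0.2608 = 15.12°.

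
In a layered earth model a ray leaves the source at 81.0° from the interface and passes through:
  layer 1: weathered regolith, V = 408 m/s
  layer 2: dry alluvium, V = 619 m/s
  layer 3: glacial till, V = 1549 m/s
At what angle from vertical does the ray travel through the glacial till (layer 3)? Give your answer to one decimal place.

36.4°

From the normal: θ₁ = 90° − 81.0° = 9.0°.
Snell's law across each interface conserves sin θ / V, so sin θ_3 = V_3·sin θ₁/V₁.
sin θ_3 = 1549 × sin 9.0° / 408 = 0.5939.
θ_3 = arcsin 0.5939 = 36.44°.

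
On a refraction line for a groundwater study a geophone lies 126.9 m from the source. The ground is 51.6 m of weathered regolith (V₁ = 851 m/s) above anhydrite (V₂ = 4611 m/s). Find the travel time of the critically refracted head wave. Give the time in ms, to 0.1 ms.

t = x/V₂ + 2h·√(V₂²−V₁²)/(V₁V₂).
√(V₂²−V₁²) = √(4611²−851²) = 4531.8 m/s; delay term = 2·51.6·4531.8/(851·4611) = 0.11919 s.
t = 126.9/4611 + 0.11919 = 0.14671 s.

146.7 ms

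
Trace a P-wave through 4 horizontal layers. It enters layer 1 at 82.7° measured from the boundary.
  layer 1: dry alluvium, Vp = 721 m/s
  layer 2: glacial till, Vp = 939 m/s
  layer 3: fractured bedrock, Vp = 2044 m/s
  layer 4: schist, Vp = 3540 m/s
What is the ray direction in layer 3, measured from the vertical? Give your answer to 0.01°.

From the normal: θ₁ = 90° − 82.7° = 7.3°.
Snell's law across each interface conserves sin θ / V, so sin θ_3 = V_3·sin θ₁/V₁.
sin θ_3 = 2044 × sin 7.3° / 721 = 0.3602.
θ_3 = 21.11° from the vertical.

21.11°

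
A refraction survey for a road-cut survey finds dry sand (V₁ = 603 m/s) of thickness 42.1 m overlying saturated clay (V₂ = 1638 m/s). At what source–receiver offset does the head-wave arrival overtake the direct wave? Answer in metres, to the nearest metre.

124 m

x_cross = 2h·√((V₂+V₁)/(V₂−V₁)).
(V₂+V₁)/(V₂−V₁) = (1638+603)/(1638−603) = 2.1652; √ = 1.4715.
x_cross = 2·42.1·1.4715 = 123.90 m.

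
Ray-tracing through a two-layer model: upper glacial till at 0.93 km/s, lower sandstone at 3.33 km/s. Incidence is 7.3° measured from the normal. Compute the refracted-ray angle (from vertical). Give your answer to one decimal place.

27.1°

sin θ₁/V₁ = sin θ₂/V₂ ⇒ sin θ₂ = 3.33·sin 7.3°/0.93 = 3.33·0.1271/0.93 = 0.4550.
θ₂ = arcsin 0.4550 = 27.06° from the normal.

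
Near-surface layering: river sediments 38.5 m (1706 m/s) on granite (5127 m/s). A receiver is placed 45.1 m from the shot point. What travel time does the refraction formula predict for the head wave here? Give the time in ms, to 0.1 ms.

51.4 ms

θ_c = arcsin(V₁/V₂) = arcsin(1706/5127) = 19.44°, cos θ_c = 0.9430.
Intercept time tᵢ = 2h cos θ_c / V₁ = 2·38.5·0.9430/1706 = 0.04256 s.
t = x/V₂ + tᵢ = 45.1/5127 + 0.04256 = 0.05136 s.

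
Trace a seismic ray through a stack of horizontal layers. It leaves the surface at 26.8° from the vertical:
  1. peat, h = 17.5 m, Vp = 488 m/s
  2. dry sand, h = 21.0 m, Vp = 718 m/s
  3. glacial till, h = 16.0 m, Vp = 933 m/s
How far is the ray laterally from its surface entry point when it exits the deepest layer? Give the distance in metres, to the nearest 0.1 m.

Apply Snell's law at each interface; in layer i the horizontal offset is hᵢ·tan θᵢ.
Layer 1: θ = 26.80°; offset = 17.5·tan 26.80° = 8.840 m.
Layer 2: sin θ = 718·sin 26.8°/488 = 0.6634, θ = 41.56°; offset = 21.0·tan 41.56° = 18.617 m.
Layer 3: sin θ = 933·sin 26.8°/488 = 0.8620, θ = 59.54°; offset = 16.0·tan 59.54° = 27.211 m.
Total horizontal offset = 54.669 m.

54.7 m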